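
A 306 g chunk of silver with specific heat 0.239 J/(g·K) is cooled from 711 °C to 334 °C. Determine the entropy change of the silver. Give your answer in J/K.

In kelvin: T₁ = 984.15 K, T₂ = 607.15 K. ΔS = ∫dQ_rev/T = m c ln(T₂/T₁) = 306 × 0.239 × ln(607.15/984.15) = -35.3 J/K.

ΔS = -35.3 J/K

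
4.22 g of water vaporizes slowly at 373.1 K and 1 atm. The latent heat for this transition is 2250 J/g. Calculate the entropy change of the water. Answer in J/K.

Heat absorbed by the substance: Q = mL = 4.22 × 2250 = 9495 J.
At constant T, ΔS = Q_rev/T = 9495 / 373.1 = 25.4 J/K.

ΔS = 25.4 J/K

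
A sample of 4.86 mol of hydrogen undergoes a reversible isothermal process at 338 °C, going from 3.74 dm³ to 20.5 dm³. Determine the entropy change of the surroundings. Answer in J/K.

For an isothermal ideal gas ΔS_gas = nR ln(V₂/V₁) = 4.86 × 8.314 × ln(20.5/3.74) = 68.7 J/K.
The process is reversible, so ΔS_surr = −ΔS_gas = -68.7 J/K and ΔS_universe = 0.

ΔS_surr = -68.7 J/K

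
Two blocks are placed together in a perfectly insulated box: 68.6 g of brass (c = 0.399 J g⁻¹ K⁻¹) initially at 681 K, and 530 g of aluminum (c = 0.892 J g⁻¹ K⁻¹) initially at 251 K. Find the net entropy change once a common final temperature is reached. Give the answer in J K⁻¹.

Energy balance: T_f = (m₁c₁T₁ + m₂c₂T₂)/(m₁c₁ + m₂c₂) = 274.53 K.
ΔS₁ = m₁c₁ ln(T_f/T₁) = 27.3714 × ln(274.53/681) = -24.87 J/K.
ΔS₂ = m₂c₂ ln(T_f/T₂) = 472.76 × ln(274.53/251) = 42.37 J/K.
ΔS_total = -24.87 + 42.37 = 17.5 J/K.

ΔS_total = 17.5 J/K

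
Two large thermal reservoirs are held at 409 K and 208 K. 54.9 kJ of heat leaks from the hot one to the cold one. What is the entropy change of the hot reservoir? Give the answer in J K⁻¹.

ΔS_hot = -134 J/K

The hot reservoir loses heat Q, so ΔS_hot = −Q/T_H = −54900/409 = -134 J/K.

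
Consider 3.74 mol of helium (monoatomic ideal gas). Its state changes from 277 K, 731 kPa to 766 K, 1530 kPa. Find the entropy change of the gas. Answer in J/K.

ΔS = nC_p ln(T₂/T₁) − nR ln(P₂/P₁), with C_p = 5R/2 = 20.79 J mol⁻¹ K⁻¹ for a monoatomic ideal gas.
ΔS = 3.74 × [20.79 × ln(766/277) − 8.314 × ln(1530/731)] = 56.1 J/K.

ΔS = 56.1 J/K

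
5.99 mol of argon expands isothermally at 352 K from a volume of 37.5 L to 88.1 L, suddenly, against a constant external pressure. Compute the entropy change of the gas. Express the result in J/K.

ΔS_gas = 42.5 J/K

Entropy is a state function, so ΔS_gas depends only on the end states.
For an isothermal ideal gas ΔS_gas = nR ln(V₂/V₁) = 5.99 × 8.314 × ln(88.1/37.5) = 42.5 J/K.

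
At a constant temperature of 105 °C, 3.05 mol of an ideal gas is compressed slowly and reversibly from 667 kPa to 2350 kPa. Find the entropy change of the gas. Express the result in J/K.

For an isothermal ideal gas ΔS_gas = nR ln(P₁/P₂) = 3.05 × 8.314 × ln(667/2350) = -31.9 J/K.

ΔS_gas = -31.9 J/K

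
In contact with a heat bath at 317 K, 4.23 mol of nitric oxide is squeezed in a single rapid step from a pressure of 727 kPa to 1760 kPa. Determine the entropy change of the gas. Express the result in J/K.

ΔS_gas = -31.1 J/K

Entropy is a state function, so ΔS_gas depends only on the end states.
For an isothermal ideal gas ΔS_gas = nR ln(P₁/P₂) = 4.23 × 8.314 × ln(727/1760) = -31.1 J/K.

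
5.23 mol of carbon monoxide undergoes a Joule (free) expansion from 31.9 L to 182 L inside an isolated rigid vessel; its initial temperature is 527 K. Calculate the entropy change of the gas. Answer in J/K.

ΔS_gas = 75.7 J/K

No heat is exchanged and no work is done, so the ideal-gas temperature stays constant.
Entropy is a state function; using a reversible isothermal path, ΔS_gas = nR ln(V₂/V₁) = 5.23 × 8.314 × ln(182/31.9) = 75.7 J/K.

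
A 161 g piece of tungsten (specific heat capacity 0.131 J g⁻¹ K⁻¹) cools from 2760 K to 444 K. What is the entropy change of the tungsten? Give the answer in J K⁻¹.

ΔS = -38.5 J/K

ΔS = ∫dQ_rev/T = m c ln(T₂/T₁) = 161 × 0.131 × ln(444/2760) = -38.5 J/K.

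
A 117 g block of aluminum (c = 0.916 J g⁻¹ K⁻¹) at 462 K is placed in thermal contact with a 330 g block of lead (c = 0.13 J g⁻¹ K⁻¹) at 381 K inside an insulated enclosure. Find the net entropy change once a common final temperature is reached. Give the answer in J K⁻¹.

ΔS_total = 0.553 J/K

Energy balance: T_f = (m₁c₁T₁ + m₂c₂T₂)/(m₁c₁ + m₂c₂) = 438.85 K.
ΔS₁ = m₁c₁ ln(T_f/T₁) = 107.172 × ln(438.85/462) = -5.511 J/K.
ΔS₂ = m₂c₂ ln(T_f/T₂) = 42.9 × ln(438.85/381) = 6.064 J/K.
ΔS_total = -5.511 + 6.064 = 0.553 J/K.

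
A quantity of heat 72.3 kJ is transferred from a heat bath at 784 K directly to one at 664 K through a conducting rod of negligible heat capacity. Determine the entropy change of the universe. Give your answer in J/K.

ΔS_total = 16.7 J/K

ΔS_hot = −Q/T_H = −72300/784 = -92.22 J/K and ΔS_cold = +Q/T_C = 72300/664 = 108.9 J/K.
ΔS_total = -92.22 + 108.9 = 16.7 J/K, positive as the second law requires.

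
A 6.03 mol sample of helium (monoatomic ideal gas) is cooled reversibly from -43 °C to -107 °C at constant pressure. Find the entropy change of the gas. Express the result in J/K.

ΔS = -40.8 J/K

In kelvin: T₁ = 230.15 K, T₂ = 166.15 K. At constant pressure, ΔS = nC_p ln(T₂/T₁) with C_p = 5R/2 = 20.79 J mol⁻¹ K⁻¹.
ΔS = 6.03 × 20.79 × ln(166.15/230.15) = -40.8 J/K.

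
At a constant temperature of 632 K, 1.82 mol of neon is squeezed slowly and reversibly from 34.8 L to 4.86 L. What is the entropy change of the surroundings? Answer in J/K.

For an isothermal ideal gas ΔS_gas = nR ln(V₂/V₁) = 1.82 × 8.314 × ln(4.86/34.8) = -29.8 J/K.
The process is reversible, so ΔS_surr = −ΔS_gas = 29.8 J/K and ΔS_universe = 0.

ΔS_surr = 29.8 J/K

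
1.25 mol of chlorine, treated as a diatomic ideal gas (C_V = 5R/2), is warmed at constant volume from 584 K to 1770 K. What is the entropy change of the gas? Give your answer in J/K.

At constant volume, ΔS = nC_V ln(T₂/T₁) with C_V = 5R/2 = 20.79 J mol⁻¹ K⁻¹.
ΔS = 1.25 × 20.79 × ln(1770/584) = 28.8 J/K.

ΔS = 28.8 J/K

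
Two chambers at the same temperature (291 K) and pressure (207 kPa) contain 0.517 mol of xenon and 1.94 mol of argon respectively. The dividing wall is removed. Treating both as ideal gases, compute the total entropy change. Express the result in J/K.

ΔS_mix = 10.5 J/K

Mole fractions: x_A = 0.517/2.46 = 0.21, x_B = 0.79.
ΔS_mix = −R(n_A ln x_A + n_B ln x_B) = −8.314 × (0.517 ln 0.21 + 1.94 ln 0.79) = 10.5 J/K.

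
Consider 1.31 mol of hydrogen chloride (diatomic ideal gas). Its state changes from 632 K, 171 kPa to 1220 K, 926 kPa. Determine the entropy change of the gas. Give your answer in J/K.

ΔS = nC_p ln(T₂/T₁) − nR ln(P₂/P₁), with C_p = 7R/2 = 29.1 J mol⁻¹ K⁻¹ for a diatomic ideal gas.
ΔS = 1.31 × [29.1 × ln(1220/632) − 8.314 × ln(926/171)] = 6.67 J/K.

ΔS = 6.67 J/K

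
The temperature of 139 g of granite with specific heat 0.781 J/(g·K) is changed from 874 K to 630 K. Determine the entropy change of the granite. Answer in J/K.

ΔS = ∫dQ_rev/T = m c ln(T₂/T₁) = 139 × 0.781 × ln(630/874) = -35.5 J/K.

ΔS = -35.5 J/K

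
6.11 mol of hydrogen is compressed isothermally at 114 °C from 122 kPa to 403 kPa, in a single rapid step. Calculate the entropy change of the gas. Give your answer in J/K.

ΔS_gas = -60.7 J/K

Entropy is a state function, so ΔS_gas depends only on the end states.
For an isothermal ideal gas ΔS_gas = nR ln(P₁/P₂) = 6.11 × 8.314 × ln(122/403) = -60.7 J/K.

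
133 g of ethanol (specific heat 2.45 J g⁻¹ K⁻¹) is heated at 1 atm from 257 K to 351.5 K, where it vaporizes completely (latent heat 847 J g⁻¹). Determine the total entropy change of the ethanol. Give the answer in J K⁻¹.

ΔS = 423 J/K

Warming step: ΔS₁ = m c ln(T_tr/T_i) = 133 × 2.45 × ln(351.5/257) = 102.03 J/K.
Phase change: ΔS₂ = +mL/T_tr = 133 × 847 / 351.5 = 320.49 J/K.
ΔS_total = (102.03) + (320.49) = 423 J/K.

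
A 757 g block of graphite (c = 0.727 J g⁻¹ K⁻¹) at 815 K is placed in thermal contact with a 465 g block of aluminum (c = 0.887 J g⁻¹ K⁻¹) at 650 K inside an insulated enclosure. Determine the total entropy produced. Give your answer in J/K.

Energy balance: T_f = (m₁c₁T₁ + m₂c₂T₂)/(m₁c₁ + m₂c₂) = 744.32 K.
ΔS₁ = m₁c₁ ln(T_f/T₁) = 550.339 × ln(744.32/815) = -49.9288 J/K.
ΔS₂ = m₂c₂ ln(T_f/T₂) = 412.455 × ln(744.32/650) = 55.8844 J/K.
ΔS_total = -49.9288 + 55.8844 = 5.96 J/K.

ΔS_total = 5.96 J/K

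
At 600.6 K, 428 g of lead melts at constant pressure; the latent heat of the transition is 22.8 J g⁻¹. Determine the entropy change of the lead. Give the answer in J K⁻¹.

Heat absorbed by the substance: Q = mL = 428 × 22.8 = 9758.4 J.
At constant T, ΔS = Q_rev/T = 9758.4 / 600.6 = 16.2 J/K.

ΔS = 16.2 J/K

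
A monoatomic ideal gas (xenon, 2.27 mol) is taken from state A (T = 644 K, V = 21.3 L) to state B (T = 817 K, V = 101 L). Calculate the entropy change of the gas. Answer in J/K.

Entropy is a state function: ΔS = nC_V ln(T₂/T₁) + nR ln(V₂/V₁), with C_V = 3R/2 = 12.47 J mol⁻¹ K⁻¹ for a monoatomic ideal gas.
ΔS = 2.27 × [12.47 × ln(817/644) + 8.314 × ln(101/21.3)] = 36.1 J/K.

ΔS = 36.1 J/K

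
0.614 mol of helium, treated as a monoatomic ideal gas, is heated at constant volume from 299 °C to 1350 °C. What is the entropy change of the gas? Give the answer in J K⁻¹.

In kelvin: T₁ = 572.15 K, T₂ = 1623.15 K. At constant volume, ΔS = nC_V ln(T₂/T₁) with C_V = 3R/2 = 12.47 J mol⁻¹ K⁻¹.
ΔS = 0.614 × 12.47 × ln(1623.15/572.15) = 7.98 J/K.

ΔS = 7.98 J/K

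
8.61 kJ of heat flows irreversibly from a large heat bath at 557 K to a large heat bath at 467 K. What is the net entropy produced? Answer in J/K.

ΔS_hot = −Q/T_H = −8610/557 = -15.46 J/K and ΔS_cold = +Q/T_C = 8610/467 = 18.44 J/K.
ΔS_total = -15.46 + 18.44 = 2.98 J/K, positive as the second law requires.

ΔS_total = 2.98 J/K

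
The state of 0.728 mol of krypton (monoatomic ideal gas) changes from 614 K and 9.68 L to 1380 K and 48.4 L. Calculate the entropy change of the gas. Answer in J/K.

ΔS = 17.1 J/K

Entropy is a state function: ΔS = nC_V ln(T₂/T₁) + nR ln(V₂/V₁), with C_V = 3R/2 = 12.47 J mol⁻¹ K⁻¹ for a monoatomic ideal gas.
ΔS = 0.728 × [12.47 × ln(1380/614) + 8.314 × ln(48.4/9.68)] = 17.1 J/K.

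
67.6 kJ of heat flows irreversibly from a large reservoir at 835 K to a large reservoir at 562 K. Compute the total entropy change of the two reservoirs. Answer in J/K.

ΔS_total = 39.3 J/K

ΔS_hot = −Q/T_H = −67600/835 = -80.96 J/K and ΔS_cold = +Q/T_C = 67600/562 = 120.3 J/K.
ΔS_total = -80.96 + 120.3 = 39.3 J/K, positive as the second law requires.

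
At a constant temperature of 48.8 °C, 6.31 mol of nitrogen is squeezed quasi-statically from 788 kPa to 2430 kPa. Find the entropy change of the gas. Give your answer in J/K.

ΔS_gas = -59.1 J/K

For an isothermal ideal gas ΔS_gas = nR ln(P₁/P₂) = 6.31 × 8.314 × ln(788/2430) = -59.1 J/K.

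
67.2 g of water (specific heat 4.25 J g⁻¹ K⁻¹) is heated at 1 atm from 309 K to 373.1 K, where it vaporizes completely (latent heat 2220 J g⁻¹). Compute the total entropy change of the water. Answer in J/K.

Warming step: ΔS₁ = m c ln(T_tr/T_i) = 67.2 × 4.25 × ln(373.1/309) = 53.84 J/K.
Phase change: ΔS₂ = +mL/T_tr = 67.2 × 2220 / 373.1 = 399.8 J/K.
ΔS_total = (53.84) + (399.8) = 454 J/K.

ΔS = 454 J/K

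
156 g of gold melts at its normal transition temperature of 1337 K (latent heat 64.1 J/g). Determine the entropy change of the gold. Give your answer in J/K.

ΔS = 7.48 J/K

Heat absorbed by the substance: Q = mL = 156 × 64.1 = 9999.6 J.
At constant T, ΔS = Q_rev/T = 9999.6 / 1337 = 7.48 J/K.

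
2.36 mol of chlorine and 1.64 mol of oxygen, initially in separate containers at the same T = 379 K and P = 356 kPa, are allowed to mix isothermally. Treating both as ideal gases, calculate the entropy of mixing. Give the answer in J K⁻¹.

ΔS_mix = 22.5 J/K

Mole fractions: x_A = 2.36/4 = 0.59, x_B = 0.41.
ΔS_mix = −R(n_A ln x_A + n_B ln x_B) = −8.314 × (2.36 ln 0.59 + 1.64 ln 0.41) = 22.5 J/K.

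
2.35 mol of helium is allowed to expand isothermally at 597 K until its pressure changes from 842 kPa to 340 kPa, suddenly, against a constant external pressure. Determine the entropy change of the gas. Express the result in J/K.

ΔS_gas = 17.7 J/K

Entropy is a state function, so ΔS_gas depends only on the end states.
For an isothermal ideal gas ΔS_gas = nR ln(P₁/P₂) = 2.35 × 8.314 × ln(842/340) = 17.7 J/K.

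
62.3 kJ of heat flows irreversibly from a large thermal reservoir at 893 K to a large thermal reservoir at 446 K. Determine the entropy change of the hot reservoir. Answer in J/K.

ΔS_hot = -69.8 J/K

The hot reservoir loses heat Q, so ΔS_hot = −Q/T_H = −62300/893 = -69.8 J/K.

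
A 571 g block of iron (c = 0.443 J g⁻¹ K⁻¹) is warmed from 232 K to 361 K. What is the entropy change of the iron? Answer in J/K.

ΔS = ∫dQ_rev/T = m c ln(T₂/T₁) = 571 × 0.443 × ln(361/232) = 112 J/K.

ΔS = 112 J/K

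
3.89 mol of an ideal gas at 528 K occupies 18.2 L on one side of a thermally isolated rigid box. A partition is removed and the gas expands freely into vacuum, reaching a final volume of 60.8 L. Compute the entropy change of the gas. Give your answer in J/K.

ΔS_gas = 39 J/K

No heat is exchanged and no work is done, so the ideal-gas temperature stays constant.
Entropy is a state function; using a reversible isothermal path, ΔS_gas = nR ln(V₂/V₁) = 3.89 × 8.314 × ln(60.8/18.2) = 39 J/K.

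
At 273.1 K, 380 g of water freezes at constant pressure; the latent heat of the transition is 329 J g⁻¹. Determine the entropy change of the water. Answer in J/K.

Heat released by the substance: Q = −mL = −380 × 329 = −125020 J.
At constant T, ΔS = Q_rev/T = −125020 / 273.1 = -458 J/K.

ΔS = -458 J/K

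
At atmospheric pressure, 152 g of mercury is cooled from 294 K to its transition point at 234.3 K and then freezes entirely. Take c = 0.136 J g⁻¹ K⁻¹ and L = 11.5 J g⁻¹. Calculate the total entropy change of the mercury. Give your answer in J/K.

Cooling step: ΔS₁ = m c ln(T_tr/T_i) = 152 × 0.136 × ln(234.3/294) = -4.692 J/K.
Phase change: ΔS₂ = −mL/T_tr = −152 × 11.5 / 234.3 = -7.461 J/K.
ΔS_total = (-4.692) + (-7.461) = -12.2 J/K.

ΔS = -12.2 J/K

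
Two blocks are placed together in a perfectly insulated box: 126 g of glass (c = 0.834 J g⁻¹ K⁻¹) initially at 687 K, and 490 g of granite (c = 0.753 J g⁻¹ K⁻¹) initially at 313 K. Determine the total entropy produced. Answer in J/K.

ΔS_total = 28.8 J/K

Energy balance: T_f = (m₁c₁T₁ + m₂c₂T₂)/(m₁c₁ + m₂c₂) = 395.9 K.
ΔS₁ = m₁c₁ ln(T_f/T₁) = 105.084 × ln(395.9/687) = -57.92 J/K.
ΔS₂ = m₂c₂ ln(T_f/T₂) = 368.97 × ln(395.9/313) = 86.7 J/K.
ΔS_total = -57.92 + 86.7 = 28.8 J/K.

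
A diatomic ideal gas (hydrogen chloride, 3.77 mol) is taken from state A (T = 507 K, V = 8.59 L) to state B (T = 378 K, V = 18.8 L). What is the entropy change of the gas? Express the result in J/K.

Entropy is a state function: ΔS = nC_V ln(T₂/T₁) + nR ln(V₂/V₁), with C_V = 5R/2 = 20.79 J mol⁻¹ K⁻¹ for a diatomic ideal gas.
ΔS = 3.77 × [20.79 × ln(378/507) + 8.314 × ln(18.8/8.59)] = 1.54 J/K.

ΔS = 1.54 J/K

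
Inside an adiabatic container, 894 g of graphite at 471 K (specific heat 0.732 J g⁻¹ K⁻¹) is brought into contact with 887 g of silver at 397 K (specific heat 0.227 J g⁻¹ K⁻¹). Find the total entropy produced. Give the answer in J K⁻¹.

ΔS_total = 2.18 J/K

Energy balance: T_f = (m₁c₁T₁ + m₂c₂T₂)/(m₁c₁ + m₂c₂) = 453.59 K.
ΔS₁ = m₁c₁ ln(T_f/T₁) = 654.408 × ln(453.59/471) = -24.65 J/K.
ΔS₂ = m₂c₂ ln(T_f/T₂) = 201.349 × ln(453.59/397) = 26.83 J/K.
ΔS_total = -24.65 + 26.83 = 2.18 J/K.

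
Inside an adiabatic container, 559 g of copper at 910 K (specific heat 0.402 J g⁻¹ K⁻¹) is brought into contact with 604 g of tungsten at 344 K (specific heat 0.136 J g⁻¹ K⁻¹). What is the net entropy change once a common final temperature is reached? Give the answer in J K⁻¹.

ΔS_total = 24 J/K

Energy balance: T_f = (m₁c₁T₁ + m₂c₂T₂)/(m₁c₁ + m₂c₂) = 758.49 K.
ΔS₁ = m₁c₁ ln(T_f/T₁) = 224.718 × ln(758.49/910) = -40.93 J/K.
ΔS₂ = m₂c₂ ln(T_f/T₂) = 82.144 × ln(758.49/344) = 64.95 J/K.
ΔS_total = -40.93 + 64.95 = 24 J/K.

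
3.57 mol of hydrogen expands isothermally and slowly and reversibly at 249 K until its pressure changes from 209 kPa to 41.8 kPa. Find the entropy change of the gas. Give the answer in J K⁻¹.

For an isothermal ideal gas ΔS_gas = nR ln(P₁/P₂) = 3.57 × 8.314 × ln(209/41.8) = 47.8 J/K.

ΔS_gas = 47.8 J/K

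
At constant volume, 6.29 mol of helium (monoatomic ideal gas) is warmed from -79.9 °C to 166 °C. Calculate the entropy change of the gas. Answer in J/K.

In kelvin: T₁ = 193.25 K, T₂ = 439.15 K. At constant volume, ΔS = nC_V ln(T₂/T₁) with C_V = 3R/2 = 12.47 J mol⁻¹ K⁻¹.
ΔS = 6.29 × 12.47 × ln(439.15/193.25) = 64.4 J/K.

ΔS = 64.4 J/K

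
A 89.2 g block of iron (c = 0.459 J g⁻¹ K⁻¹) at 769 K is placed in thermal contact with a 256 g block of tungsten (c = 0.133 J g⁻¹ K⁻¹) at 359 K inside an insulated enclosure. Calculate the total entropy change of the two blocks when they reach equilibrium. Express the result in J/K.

ΔS_total = 5.15 J/K

Energy balance: T_f = (m₁c₁T₁ + m₂c₂T₂)/(m₁c₁ + m₂c₂) = 582.85 K.
ΔS₁ = m₁c₁ ln(T_f/T₁) = 40.9428 × ln(582.85/769) = -11.35 J/K.
ΔS₂ = m₂c₂ ln(T_f/T₂) = 34.048 × ln(582.85/359) = 16.5 J/K.
ΔS_total = -11.35 + 16.5 = 5.15 J/K.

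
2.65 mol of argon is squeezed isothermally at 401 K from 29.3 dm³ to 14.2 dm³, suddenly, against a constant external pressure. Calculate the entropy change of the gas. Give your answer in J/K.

Entropy is a state function, so ΔS_gas depends only on the end states.
For an isothermal ideal gas ΔS_gas = nR ln(V₂/V₁) = 2.65 × 8.314 × ln(14.2/29.3) = -16 J/K.

ΔS_gas = -16 J/K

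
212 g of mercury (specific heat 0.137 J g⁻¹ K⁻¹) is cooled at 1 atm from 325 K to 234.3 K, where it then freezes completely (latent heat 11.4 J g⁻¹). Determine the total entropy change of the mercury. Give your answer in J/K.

ΔS = -19.8 J/K

Cooling step: ΔS₁ = m c ln(T_tr/T_i) = 212 × 0.137 × ln(234.3/325) = -9.504 J/K.
Phase change: ΔS₂ = −mL/T_tr = −212 × 11.4 / 234.3 = -10.31 J/K.
ΔS_total = (-9.504) + (-10.31) = -19.8 J/K.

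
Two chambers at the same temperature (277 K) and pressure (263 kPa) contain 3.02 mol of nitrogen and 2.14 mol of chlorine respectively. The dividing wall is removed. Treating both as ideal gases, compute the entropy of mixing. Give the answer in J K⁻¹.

Mole fractions: x_A = 3.02/5.16 = 0.585, x_B = 0.415.
ΔS_mix = −R(n_A ln x_A + n_B ln x_B) = −8.314 × (3.02 ln 0.585 + 2.14 ln 0.415) = 29.1 J/K.

ΔS_mix = 29.1 J/K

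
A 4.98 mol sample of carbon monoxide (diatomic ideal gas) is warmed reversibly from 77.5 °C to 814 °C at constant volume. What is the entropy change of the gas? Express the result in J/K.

In kelvin: T₁ = 350.65 K, T₂ = 1087.15 K. At constant volume, ΔS = nC_V ln(T₂/T₁) with C_V = 5R/2 = 20.79 J mol⁻¹ K⁻¹.
ΔS = 4.98 × 20.79 × ln(1087.15/350.65) = 117 J/K.

ΔS = 117 J/K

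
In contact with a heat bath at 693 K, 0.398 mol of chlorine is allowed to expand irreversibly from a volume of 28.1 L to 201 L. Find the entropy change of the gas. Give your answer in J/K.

Entropy is a state function, so ΔS_gas depends only on the end states.
For an isothermal ideal gas ΔS_gas = nR ln(V₂/V₁) = 0.398 × 8.314 × ln(201/28.1) = 6.51 J/K.

ΔS_gas = 6.51 J/K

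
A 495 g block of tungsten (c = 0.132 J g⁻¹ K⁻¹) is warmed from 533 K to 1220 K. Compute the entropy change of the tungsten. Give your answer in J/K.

ΔS = 54.1 J/K

ΔS = ∫dQ_rev/T = m c ln(T₂/T₁) = 495 × 0.132 × ln(1220/533) = 54.1 J/K.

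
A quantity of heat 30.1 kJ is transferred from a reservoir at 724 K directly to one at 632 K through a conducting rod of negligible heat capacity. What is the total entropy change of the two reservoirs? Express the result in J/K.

ΔS_total = 6.05 J/K

ΔS_hot = −Q/T_H = −30100/724 = -41.575 J/K and ΔS_cold = +Q/T_C = 30100/632 = 47.627 J/K.
ΔS_total = -41.575 + 47.627 = 6.05 J/K, positive as the second law requires.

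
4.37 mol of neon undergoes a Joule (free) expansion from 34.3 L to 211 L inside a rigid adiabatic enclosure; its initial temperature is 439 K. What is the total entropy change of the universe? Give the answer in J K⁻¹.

For an ideal gas in free expansion Q = 0 and W = 0, so T is unchanged.
Entropy is a state function; using a reversible isothermal path, ΔS_gas = nR ln(V₂/V₁) = 4.37 × 8.314 × ln(211/34.3) = 66 J/K.
The insulated surroundings exchange no heat, so ΔS_surr = 0 and ΔS_universe = ΔS_gas.

ΔS_universe = 66 J/K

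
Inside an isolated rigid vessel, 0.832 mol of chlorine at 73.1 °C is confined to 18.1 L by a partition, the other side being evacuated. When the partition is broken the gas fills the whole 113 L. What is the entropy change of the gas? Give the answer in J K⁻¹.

No heat is exchanged and no work is done, so the ideal-gas temperature stays constant.
Entropy is a state function; using a reversible isothermal path, ΔS_gas = nR ln(V₂/V₁) = 0.832 × 8.314 × ln(113/18.1) = 12.7 J/K.

ΔS_gas = 12.7 J/K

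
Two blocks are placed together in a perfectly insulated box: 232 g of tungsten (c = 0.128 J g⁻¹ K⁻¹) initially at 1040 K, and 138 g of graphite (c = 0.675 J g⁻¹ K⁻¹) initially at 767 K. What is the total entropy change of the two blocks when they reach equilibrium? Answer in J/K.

Energy balance: T_f = (m₁c₁T₁ + m₂c₂T₂)/(m₁c₁ + m₂c₂) = 832.99 K.
ΔS₁ = m₁c₁ ln(T_f/T₁) = 29.696 × ln(832.99/1040) = -6.591 J/K.
ΔS₂ = m₂c₂ ln(T_f/T₂) = 93.15 × ln(832.99/767) = 7.688 J/K.
ΔS_total = -6.591 + 7.688 = 1.1 J/K.

ΔS_total = 1.1 J/K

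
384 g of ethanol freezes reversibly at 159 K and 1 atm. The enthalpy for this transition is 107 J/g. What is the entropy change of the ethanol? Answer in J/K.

ΔS = -258 J/K

Heat released by the substance: Q = −mL = −384 × 107 = −41088 J.
At constant T, ΔS = Q_rev/T = −41088 / 159 = -258 J/K.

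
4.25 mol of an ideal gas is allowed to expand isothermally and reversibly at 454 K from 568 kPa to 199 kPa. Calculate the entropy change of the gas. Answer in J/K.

For an isothermal ideal gas ΔS_gas = nR ln(P₁/P₂) = 4.25 × 8.314 × ln(568/199) = 37.1 J/K.

ΔS_gas = 37.1 J/K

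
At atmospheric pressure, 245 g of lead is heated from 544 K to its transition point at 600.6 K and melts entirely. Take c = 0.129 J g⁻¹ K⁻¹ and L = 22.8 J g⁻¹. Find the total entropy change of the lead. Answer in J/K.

ΔS = 12.4 J/K

Warming step: ΔS₁ = m c ln(T_tr/T_i) = 245 × 0.129 × ln(600.6/544) = 3.128 J/K.
Phase change: ΔS₂ = +mL/T_tr = 245 × 22.8 / 600.6 = 9.301 J/K.
ΔS_total = (3.128) + (9.301) = 12.4 J/K.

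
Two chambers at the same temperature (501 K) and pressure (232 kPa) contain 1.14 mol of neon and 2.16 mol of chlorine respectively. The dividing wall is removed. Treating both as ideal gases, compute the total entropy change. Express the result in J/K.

ΔS_mix = 17.7 J/K

Mole fractions: x_A = 1.14/3.3 = 0.345, x_B = 0.655.
ΔS_mix = −R(n_A ln x_A + n_B ln x_B) = −8.314 × (1.14 ln 0.345 + 2.16 ln 0.655) = 17.7 J/K.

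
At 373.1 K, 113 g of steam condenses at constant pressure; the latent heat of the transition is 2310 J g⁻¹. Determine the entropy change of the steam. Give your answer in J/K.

Heat released by the substance: Q = −mL = −113 × 2310 = −261030 J.
At constant T, ΔS = Q_rev/T = −261030 / 373.1 = -700 J/K.

ΔS = -700 J/K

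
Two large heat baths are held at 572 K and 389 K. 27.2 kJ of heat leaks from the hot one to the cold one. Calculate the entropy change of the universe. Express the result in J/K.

ΔS_hot = −Q/T_H = −27200/572 = -47.55 J/K and ΔS_cold = +Q/T_C = 27200/389 = 69.92 J/K.
ΔS_total = -47.55 + 69.92 = 22.4 J/K, positive as the second law requires.

ΔS_total = 22.4 J/K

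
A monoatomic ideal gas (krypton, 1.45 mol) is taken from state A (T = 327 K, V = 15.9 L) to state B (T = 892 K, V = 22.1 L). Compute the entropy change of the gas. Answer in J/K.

ΔS = 22.1 J/K

Entropy is a state function: ΔS = nC_V ln(T₂/T₁) + nR ln(V₂/V₁), with C_V = 3R/2 = 12.47 J mol⁻¹ K⁻¹ for a monoatomic ideal gas.
ΔS = 1.45 × [12.47 × ln(892/327) + 8.314 × ln(22.1/15.9)] = 22.1 J/K.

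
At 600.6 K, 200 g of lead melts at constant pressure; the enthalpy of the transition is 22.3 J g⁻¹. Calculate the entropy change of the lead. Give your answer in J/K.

ΔS = 7.43 J/K

Heat absorbed by the substance: Q = mL = 200 × 22.3 = 4460 J.
At constant T, ΔS = Q_rev/T = 4460 / 600.6 = 7.43 J/K.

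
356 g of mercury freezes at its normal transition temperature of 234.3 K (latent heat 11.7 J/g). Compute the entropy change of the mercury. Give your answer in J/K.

ΔS = -17.8 J/K

Heat released by the substance: Q = −mL = −356 × 11.7 = −4165.2 J.
At constant T, ΔS = Q_rev/T = −4165.2 / 234.3 = -17.8 J/K.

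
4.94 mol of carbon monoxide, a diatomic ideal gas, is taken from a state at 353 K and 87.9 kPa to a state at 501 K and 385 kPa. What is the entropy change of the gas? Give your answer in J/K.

ΔS = nC_p ln(T₂/T₁) − nR ln(P₂/P₁), with C_p = 7R/2 = 29.1 J mol⁻¹ K⁻¹ for a diatomic ideal gas.
ΔS = 4.94 × [29.1 × ln(501/353) − 8.314 × ln(385/87.9)] = -10.3 J/K.

ΔS = -10.3 J/K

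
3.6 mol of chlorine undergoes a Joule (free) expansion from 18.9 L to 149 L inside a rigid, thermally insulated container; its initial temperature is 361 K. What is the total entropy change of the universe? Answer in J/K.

ΔS_universe = 61.8 J/K

No heat is exchanged and no work is done, so the ideal-gas temperature stays constant.
Entropy is a state function; using a reversible isothermal path, ΔS_gas = nR ln(V₂/V₁) = 3.6 × 8.314 × ln(149/18.9) = 61.8 J/K.
The insulated surroundings exchange no heat, so ΔS_surr = 0 and ΔS_universe = ΔS_gas.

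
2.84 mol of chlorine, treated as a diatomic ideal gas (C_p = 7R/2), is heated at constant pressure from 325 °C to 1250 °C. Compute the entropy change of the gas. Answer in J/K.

In kelvin: T₁ = 598.15 K, T₂ = 1523.15 K. At constant pressure, ΔS = nC_p ln(T₂/T₁) with C_p = 7R/2 = 29.1 J mol⁻¹ K⁻¹.
ΔS = 2.84 × 29.1 × ln(1523.15/598.15) = 77.2 J/K.

ΔS = 77.2 J/K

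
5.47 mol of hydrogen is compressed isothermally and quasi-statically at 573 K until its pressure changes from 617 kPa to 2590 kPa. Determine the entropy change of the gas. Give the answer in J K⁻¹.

For an isothermal ideal gas ΔS_gas = nR ln(P₁/P₂) = 5.47 × 8.314 × ln(617/2590) = -65.2 J/K.

ΔS_gas = -65.2 J/K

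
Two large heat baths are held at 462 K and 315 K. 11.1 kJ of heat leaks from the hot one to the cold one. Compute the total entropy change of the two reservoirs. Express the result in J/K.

ΔS_total = 11.2 J/K

ΔS_hot = −Q/T_H = −11100/462 = -24.03 J/K and ΔS_cold = +Q/T_C = 11100/315 = 35.24 J/K.
ΔS_total = -24.03 + 35.24 = 11.2 J/K, positive as the second law requires.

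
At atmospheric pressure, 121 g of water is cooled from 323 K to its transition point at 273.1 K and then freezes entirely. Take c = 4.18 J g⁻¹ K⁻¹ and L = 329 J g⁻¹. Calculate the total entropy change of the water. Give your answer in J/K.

Cooling step: ΔS₁ = m c ln(T_tr/T_i) = 121 × 4.18 × ln(273.1/323) = -84.88 J/K.
Phase change: ΔS₂ = −mL/T_tr = −121 × 329 / 273.1 = -145.8 J/K.
ΔS_total = (-84.88) + (-145.8) = -231 J/K.

ΔS = -231 J/K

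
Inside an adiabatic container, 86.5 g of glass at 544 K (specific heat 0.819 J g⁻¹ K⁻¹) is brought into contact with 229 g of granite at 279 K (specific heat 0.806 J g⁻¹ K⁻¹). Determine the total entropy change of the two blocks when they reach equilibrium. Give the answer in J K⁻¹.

ΔS_total = 12.4 J/K

Energy balance: T_f = (m₁c₁T₁ + m₂c₂T₂)/(m₁c₁ + m₂c₂) = 352.5 K.
ΔS₁ = m₁c₁ ln(T_f/T₁) = 70.8435 × ln(352.5/544) = -30.74 J/K.
ΔS₂ = m₂c₂ ln(T_f/T₂) = 184.574 × ln(352.5/279) = 43.16 J/K.
ΔS_total = -30.74 + 43.16 = 12.4 J/K.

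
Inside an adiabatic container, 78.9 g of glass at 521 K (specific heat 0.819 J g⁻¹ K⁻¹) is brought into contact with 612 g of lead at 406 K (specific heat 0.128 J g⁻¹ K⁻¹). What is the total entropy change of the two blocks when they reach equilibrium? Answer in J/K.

ΔS_total = 1.11 J/K

Energy balance: T_f = (m₁c₁T₁ + m₂c₂T₂)/(m₁c₁ + m₂c₂) = 457.98 K.
ΔS₁ = m₁c₁ ln(T_f/T₁) = 64.6191 × ln(457.98/521) = -8.331 J/K.
ΔS₂ = m₂c₂ ln(T_f/T₂) = 78.336 × ln(457.98/406) = 9.438 J/K.
ΔS_total = -8.331 + 9.438 = 1.11 J/K.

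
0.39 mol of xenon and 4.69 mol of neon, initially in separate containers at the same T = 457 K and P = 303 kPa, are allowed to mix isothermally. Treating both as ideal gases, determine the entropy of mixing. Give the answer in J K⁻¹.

Mole fractions: x_A = 0.39/5.08 = 0.0768, x_B = 0.923.
ΔS_mix = −R(n_A ln x_A + n_B ln x_B) = −8.314 × (0.39 ln 0.0768 + 4.69 ln 0.923) = 11.4 J/K.

ΔS_mix = 11.4 J/K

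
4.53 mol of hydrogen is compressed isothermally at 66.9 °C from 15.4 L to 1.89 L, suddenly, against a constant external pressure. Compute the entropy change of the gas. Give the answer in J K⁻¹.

ΔS_gas = -79 J/K

Entropy is a state function, so ΔS_gas depends only on the end states.
For an isothermal ideal gas ΔS_gas = nR ln(V₂/V₁) = 4.53 × 8.314 × ln(1.89/15.4) = -79 J/K.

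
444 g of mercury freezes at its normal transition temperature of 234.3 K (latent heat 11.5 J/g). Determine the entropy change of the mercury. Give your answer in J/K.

Heat released by the substance: Q = −mL = −444 × 11.5 = −5106 J.
At constant T, ΔS = Q_rev/T = −5106 / 234.3 = -21.8 J/K.

ΔS = -21.8 J/K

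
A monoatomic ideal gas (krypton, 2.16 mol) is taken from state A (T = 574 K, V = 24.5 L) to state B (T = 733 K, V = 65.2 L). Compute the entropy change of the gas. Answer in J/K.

Entropy is a state function: ΔS = nC_V ln(T₂/T₁) + nR ln(V₂/V₁), with C_V = 3R/2 = 12.47 J mol⁻¹ K⁻¹ for a monoatomic ideal gas.
ΔS = 2.16 × [12.47 × ln(733/574) + 8.314 × ln(65.2/24.5)] = 24.2 J/K.

ΔS = 24.2 J/K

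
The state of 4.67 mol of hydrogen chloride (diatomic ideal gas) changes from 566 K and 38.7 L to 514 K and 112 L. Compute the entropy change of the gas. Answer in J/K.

ΔS = 31.9 J/K

Entropy is a state function: ΔS = nC_V ln(T₂/T₁) + nR ln(V₂/V₁), with C_V = 5R/2 = 20.79 J mol⁻¹ K⁻¹ for a diatomic ideal gas.
ΔS = 4.67 × [20.79 × ln(514/566) + 8.314 × ln(112/38.7)] = 31.9 J/K.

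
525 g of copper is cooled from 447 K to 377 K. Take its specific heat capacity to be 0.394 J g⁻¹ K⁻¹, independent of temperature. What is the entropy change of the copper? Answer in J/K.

ΔS = ∫dQ_rev/T = m c ln(T₂/T₁) = 525 × 0.394 × ln(377/447) = -35.2 J/K.

ΔS = -35.2 J/K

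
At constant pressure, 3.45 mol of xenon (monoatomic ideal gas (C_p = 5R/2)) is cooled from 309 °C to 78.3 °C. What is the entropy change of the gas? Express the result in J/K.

In kelvin: T₁ = 582.15 K, T₂ = 351.45 K. At constant pressure, ΔS = nC_p ln(T₂/T₁) with C_p = 5R/2 = 20.79 J mol⁻¹ K⁻¹.
ΔS = 3.45 × 20.79 × ln(351.45/582.15) = -36.2 J/K.

ΔS = -36.2 J/K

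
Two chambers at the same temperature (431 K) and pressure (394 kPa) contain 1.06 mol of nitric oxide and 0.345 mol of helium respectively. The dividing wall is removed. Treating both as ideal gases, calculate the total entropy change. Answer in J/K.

Mole fractions: x_A = 1.06/1.41 = 0.754, x_B = 0.246.
ΔS_mix = −R(n_A ln x_A + n_B ln x_B) = −8.314 × (1.06 ln 0.754 + 0.345 ln 0.246) = 6.51 J/K.

ΔS_mix = 6.51 J/K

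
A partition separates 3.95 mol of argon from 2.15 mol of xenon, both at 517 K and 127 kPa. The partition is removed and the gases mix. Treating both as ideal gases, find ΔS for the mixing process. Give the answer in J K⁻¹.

ΔS_mix = 32.9 J/K

Mole fractions: x_A = 3.95/6.1 = 0.648, x_B = 0.352.
ΔS_mix = −R(n_A ln x_A + n_B ln x_B) = −8.314 × (3.95 ln 0.648 + 2.15 ln 0.352) = 32.9 J/K.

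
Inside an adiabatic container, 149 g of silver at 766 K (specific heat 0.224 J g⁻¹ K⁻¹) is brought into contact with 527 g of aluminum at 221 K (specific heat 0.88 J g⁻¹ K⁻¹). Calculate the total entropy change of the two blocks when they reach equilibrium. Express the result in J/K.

Energy balance: T_f = (m₁c₁T₁ + m₂c₂T₂)/(m₁c₁ + m₂c₂) = 257.59 K.
ΔS₁ = m₁c₁ ln(T_f/T₁) = 33.376 × ln(257.59/766) = -36.37 J/K.
ΔS₂ = m₂c₂ ln(T_f/T₂) = 463.76 × ln(257.59/221) = 71.05 J/K.
ΔS_total = -36.37 + 71.05 = 34.7 J/K.

ΔS_total = 34.7 J/K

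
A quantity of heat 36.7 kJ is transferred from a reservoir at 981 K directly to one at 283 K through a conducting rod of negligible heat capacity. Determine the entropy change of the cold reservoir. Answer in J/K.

ΔS_cold = 130 J/K

The cold reservoir gains heat Q, so ΔS_cold = +Q/T_C = 36700/283 = 130 J/K.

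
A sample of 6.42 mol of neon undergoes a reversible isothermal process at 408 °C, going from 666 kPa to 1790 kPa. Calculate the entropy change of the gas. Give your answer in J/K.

ΔS_gas = -52.8 J/K

For an isothermal ideal gas ΔS_gas = nR ln(P₁/P₂) = 6.42 × 8.314 × ln(666/1790) = -52.8 J/K.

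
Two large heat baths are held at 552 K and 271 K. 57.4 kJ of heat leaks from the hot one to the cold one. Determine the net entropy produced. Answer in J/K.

ΔS_total = 108 J/K

ΔS_hot = −Q/T_H = −57400/552 = -104 J/K and ΔS_cold = +Q/T_C = 57400/271 = 211.8 J/K.
ΔS_total = -104 + 211.8 = 108 J/K, positive as the second law requires.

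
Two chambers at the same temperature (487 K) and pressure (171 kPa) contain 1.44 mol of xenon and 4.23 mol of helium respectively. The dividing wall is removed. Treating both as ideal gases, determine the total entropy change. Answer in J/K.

ΔS_mix = 26.7 J/K

Mole fractions: x_A = 1.44/5.67 = 0.254, x_B = 0.746.
ΔS_mix = −R(n_A ln x_A + n_B ln x_B) = −8.314 × (1.44 ln 0.254 + 4.23 ln 0.746) = 26.7 J/K.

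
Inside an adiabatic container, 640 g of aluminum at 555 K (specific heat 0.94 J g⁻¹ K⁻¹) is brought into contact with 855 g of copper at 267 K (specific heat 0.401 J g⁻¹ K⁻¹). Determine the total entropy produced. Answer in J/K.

Energy balance: T_f = (m₁c₁T₁ + m₂c₂T₂)/(m₁c₁ + m₂c₂) = 450.45 K.
ΔS₁ = m₁c₁ ln(T_f/T₁) = 601.6 × ln(450.45/555) = -125.6 J/K.
ΔS₂ = m₂c₂ ln(T_f/T₂) = 342.855 × ln(450.45/267) = 179.3 J/K.
ΔS_total = -125.6 + 179.3 = 53.7 J/K.

ΔS_total = 53.7 J/K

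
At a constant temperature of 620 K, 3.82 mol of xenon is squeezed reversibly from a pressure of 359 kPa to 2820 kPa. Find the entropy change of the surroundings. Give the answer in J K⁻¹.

ΔS_surr = 65.5 J/K

For an isothermal ideal gas ΔS_gas = nR ln(P₁/P₂) = 3.82 × 8.314 × ln(359/2820) = -65.5 J/K.
The process is reversible, so ΔS_surr = −ΔS_gas = 65.5 J/K and ΔS_universe = 0.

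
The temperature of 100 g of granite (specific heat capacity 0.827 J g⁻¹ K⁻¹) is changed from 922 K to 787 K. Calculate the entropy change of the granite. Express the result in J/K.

ΔS = ∫dQ_rev/T = m c ln(T₂/T₁) = 100 × 0.827 × ln(787/922) = -13.1 J/K.

ΔS = -13.1 J/K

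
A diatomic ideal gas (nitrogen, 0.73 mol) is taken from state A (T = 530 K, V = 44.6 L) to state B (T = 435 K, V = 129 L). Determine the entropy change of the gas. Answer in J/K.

ΔS = 3.45 J/K

Entropy is a state function: ΔS = nC_V ln(T₂/T₁) + nR ln(V₂/V₁), with C_V = 5R/2 = 20.79 J mol⁻¹ K⁻¹ for a diatomic ideal gas.
ΔS = 0.73 × [20.79 × ln(435/530) + 8.314 × ln(129/44.6)] = 3.45 J/K.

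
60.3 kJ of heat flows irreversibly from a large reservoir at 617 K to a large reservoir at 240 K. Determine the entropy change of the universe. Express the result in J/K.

ΔS_hot = −Q/T_H = −60300/617 = -97.731 J/K and ΔS_cold = +Q/T_C = 60300/240 = 251.25 J/K.
ΔS_total = -97.731 + 251.25 = 154 J/K, positive as the second law requires.

ΔS_total = 154 J/K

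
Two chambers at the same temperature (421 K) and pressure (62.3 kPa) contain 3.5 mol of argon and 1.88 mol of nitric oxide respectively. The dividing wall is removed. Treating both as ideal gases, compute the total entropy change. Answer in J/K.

ΔS_mix = 28.9 J/K

Mole fractions: x_A = 3.5/5.38 = 0.651, x_B = 0.349.
ΔS_mix = −R(n_A ln x_A + n_B ln x_B) = −8.314 × (3.5 ln 0.651 + 1.88 ln 0.349) = 28.9 J/K.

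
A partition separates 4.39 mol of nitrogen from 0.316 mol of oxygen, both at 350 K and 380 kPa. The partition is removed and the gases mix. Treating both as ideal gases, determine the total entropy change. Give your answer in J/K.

Mole fractions: x_A = 4.39/4.71 = 0.933, x_B = 0.0671.
ΔS_mix = −R(n_A ln x_A + n_B ln x_B) = −8.314 × (4.39 ln 0.933 + 0.316 ln 0.0671) = 9.63 J/K.

ΔS_mix = 9.63 J/K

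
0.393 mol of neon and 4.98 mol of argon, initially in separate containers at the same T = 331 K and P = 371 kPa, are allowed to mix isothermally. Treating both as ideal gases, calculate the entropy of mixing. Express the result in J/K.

Mole fractions: x_A = 0.393/5.37 = 0.0731, x_B = 0.927.
ΔS_mix = −R(n_A ln x_A + n_B ln x_B) = −8.314 × (0.393 ln 0.0731 + 4.98 ln 0.927) = 11.7 J/K.

ΔS_mix = 11.7 J/K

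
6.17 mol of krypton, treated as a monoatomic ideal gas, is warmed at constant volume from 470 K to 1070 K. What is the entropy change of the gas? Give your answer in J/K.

At constant volume, ΔS = nC_V ln(T₂/T₁) with C_V = 3R/2 = 12.47 J mol⁻¹ K⁻¹.
ΔS = 6.17 × 12.47 × ln(1070/470) = 63.3 J/K.

ΔS = 63.3 J/K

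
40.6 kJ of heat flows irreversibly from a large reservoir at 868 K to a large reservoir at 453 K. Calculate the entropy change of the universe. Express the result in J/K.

ΔS_hot = −Q/T_H = −40600/868 = -46.77 J/K and ΔS_cold = +Q/T_C = 40600/453 = 89.62 J/K.
ΔS_total = -46.77 + 89.62 = 42.9 J/K, positive as the second law requires.

ΔS_total = 42.9 J/K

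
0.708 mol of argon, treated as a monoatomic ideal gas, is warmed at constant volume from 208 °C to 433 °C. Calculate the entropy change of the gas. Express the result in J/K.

In kelvin: T₁ = 481.15 K, T₂ = 706.15 K. At constant volume, ΔS = nC_V ln(T₂/T₁) with C_V = 3R/2 = 12.47 J mol⁻¹ K⁻¹.
ΔS = 0.708 × 12.47 × ln(706.15/481.15) = 3.39 J/K.

ΔS = 3.39 J/K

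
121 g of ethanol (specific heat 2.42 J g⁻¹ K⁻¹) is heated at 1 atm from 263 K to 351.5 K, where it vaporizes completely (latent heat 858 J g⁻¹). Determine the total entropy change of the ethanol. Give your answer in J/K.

Warming step: ΔS₁ = m c ln(T_tr/T_i) = 121 × 2.42 × ln(351.5/263) = 84.93 J/K.
Phase change: ΔS₂ = +mL/T_tr = 121 × 858 / 351.5 = 295.4 J/K.
ΔS_total = (84.93) + (295.4) = 380 J/K.

ΔS = 380 J/K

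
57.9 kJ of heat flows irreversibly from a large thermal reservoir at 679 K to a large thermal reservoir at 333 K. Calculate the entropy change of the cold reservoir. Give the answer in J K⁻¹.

ΔS_cold = 174 J/K

The cold reservoir gains heat Q, so ΔS_cold = +Q/T_C = 57900/333 = 174 J/K.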